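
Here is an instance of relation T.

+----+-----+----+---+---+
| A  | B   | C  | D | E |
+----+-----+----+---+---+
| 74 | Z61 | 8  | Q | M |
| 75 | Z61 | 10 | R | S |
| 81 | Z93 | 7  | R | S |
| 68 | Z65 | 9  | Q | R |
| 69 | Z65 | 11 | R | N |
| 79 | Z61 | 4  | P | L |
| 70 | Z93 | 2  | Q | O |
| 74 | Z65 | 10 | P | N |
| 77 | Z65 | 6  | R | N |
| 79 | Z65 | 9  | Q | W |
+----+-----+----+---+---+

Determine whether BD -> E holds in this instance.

No

(B=Z61, D=Q): 1 row → E = M ✓
(B=Z61, D=R): 1 row → E = S ✓
(B=Z93, D=R): 1 row → E = S ✓
(B=Z65, D=Q): 2 rows → E takes values {R, W} — violation
(B=Z65, D=R): 2 rows → E = N, N ✓
(B=Z61, D=P): 1 row → E = L ✓
(B=Z93, D=Q): 1 row → E = O ✓
(B=Z65, D=P): 1 row → E = N ✓
Two rows agree on BD but differ on E, so BD -> E does not hold.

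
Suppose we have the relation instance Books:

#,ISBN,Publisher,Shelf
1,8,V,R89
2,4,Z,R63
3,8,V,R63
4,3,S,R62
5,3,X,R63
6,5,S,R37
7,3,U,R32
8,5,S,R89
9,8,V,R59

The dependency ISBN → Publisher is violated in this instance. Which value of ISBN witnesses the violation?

3

ISBN=8: rows 1, 3, 9 → Publisher = V, V, V ✓
ISBN=4: row 2 → Publisher = Z ✓
ISBN=3: rows 4, 5, 7 → Publisher takes values {S, X, U} — violation
ISBN=5: rows 6, 8 → Publisher = S, S ✓
The only ISBN value with inconsistent Publisher is ISBN=3.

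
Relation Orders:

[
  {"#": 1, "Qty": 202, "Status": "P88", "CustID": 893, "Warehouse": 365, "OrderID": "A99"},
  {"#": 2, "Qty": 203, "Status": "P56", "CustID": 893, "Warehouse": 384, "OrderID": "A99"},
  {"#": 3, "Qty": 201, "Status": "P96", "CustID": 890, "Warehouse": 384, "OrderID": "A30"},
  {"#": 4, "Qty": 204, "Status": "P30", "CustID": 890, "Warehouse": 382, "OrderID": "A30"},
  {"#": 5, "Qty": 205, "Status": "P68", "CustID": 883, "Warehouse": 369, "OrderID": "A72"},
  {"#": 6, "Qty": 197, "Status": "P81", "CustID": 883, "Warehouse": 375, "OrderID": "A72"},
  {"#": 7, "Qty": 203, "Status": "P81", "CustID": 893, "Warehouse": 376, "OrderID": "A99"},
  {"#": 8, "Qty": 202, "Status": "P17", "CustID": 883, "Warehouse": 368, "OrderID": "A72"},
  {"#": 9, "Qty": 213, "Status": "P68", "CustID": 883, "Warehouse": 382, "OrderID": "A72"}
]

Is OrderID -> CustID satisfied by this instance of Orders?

Yes

OrderID=A99: rows 1, 2, 7 → CustID = 893, 893, 893 ✓
OrderID=A30: rows 3, 4 → CustID = 890, 890 ✓
OrderID=A72: rows 5, 6, 8, 9 → CustID = 883, 883, 883, 883 ✓
Every OrderID value is associated with a single CustID value, so OrderID -> CustID holds.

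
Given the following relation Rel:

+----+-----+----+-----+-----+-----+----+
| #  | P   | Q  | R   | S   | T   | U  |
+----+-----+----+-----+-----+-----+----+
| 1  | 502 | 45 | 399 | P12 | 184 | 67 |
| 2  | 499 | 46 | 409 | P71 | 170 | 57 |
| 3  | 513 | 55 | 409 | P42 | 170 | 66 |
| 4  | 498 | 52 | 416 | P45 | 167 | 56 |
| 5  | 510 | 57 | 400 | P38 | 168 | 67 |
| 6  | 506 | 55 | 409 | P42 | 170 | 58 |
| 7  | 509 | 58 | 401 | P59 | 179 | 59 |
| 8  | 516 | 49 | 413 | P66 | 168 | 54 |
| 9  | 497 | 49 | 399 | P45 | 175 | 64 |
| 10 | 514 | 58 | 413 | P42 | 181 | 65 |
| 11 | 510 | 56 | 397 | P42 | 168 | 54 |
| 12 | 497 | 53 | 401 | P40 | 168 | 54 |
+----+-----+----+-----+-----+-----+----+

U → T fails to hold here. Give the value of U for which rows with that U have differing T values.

67

U=67: rows 1, 5 → T takes values {184, 168} — violation
U=57: row 2 → T = 170 ✓
U=66: row 3 → T = 170 ✓
U=56: row 4 → T = 167 ✓
U=58: row 6 → T = 170 ✓
U=59: row 7 → T = 179 ✓
U=54: rows 8, 11, 12 → T = 168, 168, 168 ✓
U=64: row 9 → T = 175 ✓
U=65: row 10 → T = 181 ✓
The only U value with inconsistent T is U=67.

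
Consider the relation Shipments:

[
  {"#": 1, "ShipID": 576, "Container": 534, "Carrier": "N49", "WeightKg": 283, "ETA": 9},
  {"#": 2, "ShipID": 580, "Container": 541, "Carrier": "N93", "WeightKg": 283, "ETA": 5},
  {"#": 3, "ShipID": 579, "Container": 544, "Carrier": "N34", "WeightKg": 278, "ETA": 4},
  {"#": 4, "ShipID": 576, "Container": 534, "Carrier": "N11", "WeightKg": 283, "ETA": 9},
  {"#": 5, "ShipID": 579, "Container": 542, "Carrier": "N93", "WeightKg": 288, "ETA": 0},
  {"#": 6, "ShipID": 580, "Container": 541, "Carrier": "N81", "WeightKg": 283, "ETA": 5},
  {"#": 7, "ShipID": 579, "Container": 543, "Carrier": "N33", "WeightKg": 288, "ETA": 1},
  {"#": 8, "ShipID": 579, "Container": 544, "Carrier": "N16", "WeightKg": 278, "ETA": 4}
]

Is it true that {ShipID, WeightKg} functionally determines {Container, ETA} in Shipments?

No

(ShipID=576, WeightKg=283): rows 1, 4 → {Container,ETA} = (534, 9), (534, 9) ✓
(ShipID=580, WeightKg=283): rows 2, 6 → {Container,ETA} = (541, 5), (541, 5) ✓
(ShipID=579, WeightKg=278): rows 3, 8 → {Container,ETA} = (544, 4), (544, 4) ✓
(ShipID=579, WeightKg=288): rows 5, 7 → {Container,ETA} takes values {(542, 0), (543, 1)} — violation
Two rows agree on {ShipID, WeightKg} but differ on {Container, ETA}, so {ShipID, WeightKg} → {Container, ETA} does not hold.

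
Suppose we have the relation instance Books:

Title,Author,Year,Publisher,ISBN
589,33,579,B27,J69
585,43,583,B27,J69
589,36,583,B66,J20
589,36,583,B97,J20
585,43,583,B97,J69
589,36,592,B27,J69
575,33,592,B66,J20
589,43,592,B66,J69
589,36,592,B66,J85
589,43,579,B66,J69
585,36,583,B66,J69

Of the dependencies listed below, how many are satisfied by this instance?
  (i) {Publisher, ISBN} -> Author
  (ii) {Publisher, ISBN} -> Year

(i) {Publisher, ISBN} -> Author: (Publisher=B27, ISBN=J69): 3 rows → Author takes values {33, 43, 36} — violation; (Publisher=B66, ISBN=J20): 2 rows → Author takes values {36, 33} — violation; (Publisher=B66, ISBN=J69): 3 rows → Author takes values {43, 36} — violation — fails.
(ii) {Publisher, ISBN} -> Year: (Publisher=B27, ISBN=J69): 3 rows → Year takes values {579, 583, 592} — violation; (Publisher=B66, ISBN=J20): 2 rows → Year takes values {583, 592} — violation; (Publisher=B66, ISBN=J69): 3 rows → Year takes values {592, 579, 583} — violation — fails.
None of the 2 dependencies hold.

0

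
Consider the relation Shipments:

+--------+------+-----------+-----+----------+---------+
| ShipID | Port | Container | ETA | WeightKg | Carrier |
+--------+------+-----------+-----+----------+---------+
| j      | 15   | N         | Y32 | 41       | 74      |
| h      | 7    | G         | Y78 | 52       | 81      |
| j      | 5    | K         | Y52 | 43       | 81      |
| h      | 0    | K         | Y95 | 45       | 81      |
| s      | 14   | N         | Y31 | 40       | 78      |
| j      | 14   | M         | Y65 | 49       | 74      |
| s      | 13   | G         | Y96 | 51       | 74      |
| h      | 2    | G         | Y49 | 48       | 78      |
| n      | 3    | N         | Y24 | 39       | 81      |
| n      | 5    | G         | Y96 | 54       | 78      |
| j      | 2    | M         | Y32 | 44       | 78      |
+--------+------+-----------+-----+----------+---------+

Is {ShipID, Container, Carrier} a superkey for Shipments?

Yes

All 11 rows have distinct {ShipID, Container, Carrier} values, so {ShipID, Container, Carrier} → (all attributes) holds and {ShipID, Container, Carrier} is a superkey.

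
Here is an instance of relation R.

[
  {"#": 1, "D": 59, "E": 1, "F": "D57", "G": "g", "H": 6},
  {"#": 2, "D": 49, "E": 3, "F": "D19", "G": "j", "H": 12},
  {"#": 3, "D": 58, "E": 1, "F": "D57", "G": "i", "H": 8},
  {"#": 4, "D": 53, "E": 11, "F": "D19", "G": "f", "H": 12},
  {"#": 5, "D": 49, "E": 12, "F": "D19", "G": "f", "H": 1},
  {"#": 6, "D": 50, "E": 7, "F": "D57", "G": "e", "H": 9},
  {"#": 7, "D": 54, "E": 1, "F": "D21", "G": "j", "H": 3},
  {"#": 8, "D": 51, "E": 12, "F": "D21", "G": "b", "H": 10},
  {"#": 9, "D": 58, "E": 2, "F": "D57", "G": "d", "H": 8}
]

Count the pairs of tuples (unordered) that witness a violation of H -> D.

H=12: violating pairs (2,4) — 1 pair.
H=8: all 2 rows agree on D — 0 pairs.

1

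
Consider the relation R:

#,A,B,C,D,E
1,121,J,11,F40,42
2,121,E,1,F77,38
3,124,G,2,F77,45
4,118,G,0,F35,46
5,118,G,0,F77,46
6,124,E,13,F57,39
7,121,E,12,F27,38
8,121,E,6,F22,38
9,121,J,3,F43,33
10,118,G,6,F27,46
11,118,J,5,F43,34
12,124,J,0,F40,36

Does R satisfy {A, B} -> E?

(A=121, B=J): rows 1, 9 → E takes values {42, 33} — violation
(A=121, B=E): rows 2, 7, 8 → E = 38, 38, 38 ✓
(A=124, B=G): row 3 → E = 45 ✓
(A=118, B=G): rows 4, 5, 10 → E = 46, 46, 46 ✓
(A=124, B=E): row 6 → E = 39 ✓
(A=118, B=J): row 11 → E = 34 ✓
(A=124, B=J): row 12 → E = 36 ✓
Two rows agree on {A, B} but differ on E, so {A, B} -> E does not hold.

No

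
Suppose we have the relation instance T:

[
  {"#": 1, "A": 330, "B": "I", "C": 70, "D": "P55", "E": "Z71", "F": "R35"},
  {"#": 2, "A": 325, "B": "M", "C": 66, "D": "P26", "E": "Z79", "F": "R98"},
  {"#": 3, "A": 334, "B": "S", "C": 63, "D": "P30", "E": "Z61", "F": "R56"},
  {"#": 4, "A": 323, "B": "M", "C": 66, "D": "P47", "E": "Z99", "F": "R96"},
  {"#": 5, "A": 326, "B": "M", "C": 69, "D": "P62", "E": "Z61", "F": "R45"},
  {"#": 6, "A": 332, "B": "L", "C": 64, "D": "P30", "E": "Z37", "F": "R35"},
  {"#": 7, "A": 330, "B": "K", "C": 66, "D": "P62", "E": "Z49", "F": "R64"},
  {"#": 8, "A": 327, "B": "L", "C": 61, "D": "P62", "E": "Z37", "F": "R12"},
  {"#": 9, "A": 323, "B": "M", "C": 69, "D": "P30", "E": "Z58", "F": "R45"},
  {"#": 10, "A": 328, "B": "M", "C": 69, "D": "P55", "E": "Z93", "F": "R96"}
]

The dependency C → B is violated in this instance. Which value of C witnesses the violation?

66

C=70: row 1 → B = I ✓
C=66: rows 2, 4, 7 → B takes values {M, K} — violation
C=63: row 3 → B = S ✓
C=69: rows 5, 9, 10 → B = M, M, M ✓
C=64: row 6 → B = L ✓
C=61: row 8 → B = L ✓
The only C value with inconsistent B is C=66.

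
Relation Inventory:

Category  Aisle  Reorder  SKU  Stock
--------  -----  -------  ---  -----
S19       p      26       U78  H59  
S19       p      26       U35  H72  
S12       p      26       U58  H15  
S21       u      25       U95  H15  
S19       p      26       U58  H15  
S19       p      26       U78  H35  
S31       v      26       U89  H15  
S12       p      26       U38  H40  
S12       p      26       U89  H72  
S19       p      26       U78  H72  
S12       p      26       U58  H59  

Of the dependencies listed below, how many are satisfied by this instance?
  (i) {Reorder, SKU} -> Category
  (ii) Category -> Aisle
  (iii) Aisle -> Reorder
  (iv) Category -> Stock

(i) {Reorder, SKU} -> Category: (Reorder=26, SKU=U58): 3 rows → Category takes values {S12, S19} — violation; (Reorder=26, SKU=U89): 2 rows → Category takes values {S31, S12} — violation — fails.
(ii) Category -> Aisle: every LHS value maps to a single RHS value — holds.
(iii) Aisle -> Reorder: every LHS value maps to a single RHS value — holds.
(iv) Category -> Stock: Category=S19: 5 rows → Stock takes values {H59, H72, H15, H35} — violation; Category=S12: 4 rows → Stock takes values {H15, H40, H72, H59} — violation — fails.
2 of the 4 dependencies hold.

2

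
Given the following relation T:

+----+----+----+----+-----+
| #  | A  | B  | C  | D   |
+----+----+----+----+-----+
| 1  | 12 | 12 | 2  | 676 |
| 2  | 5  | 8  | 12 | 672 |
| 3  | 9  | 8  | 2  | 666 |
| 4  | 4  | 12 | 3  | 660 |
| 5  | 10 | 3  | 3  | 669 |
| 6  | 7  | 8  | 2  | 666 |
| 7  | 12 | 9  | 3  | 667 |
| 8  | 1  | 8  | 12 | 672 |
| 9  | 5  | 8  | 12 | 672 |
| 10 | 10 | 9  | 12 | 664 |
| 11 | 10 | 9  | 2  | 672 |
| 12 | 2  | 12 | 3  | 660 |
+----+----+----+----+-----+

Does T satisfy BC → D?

Yes

(B=12, C=2): row 1 → D = 676 ✓
(B=8, C=12): rows 2, 8, 9 → D = 672, 672, 672 ✓
(B=8, C=2): rows 3, 6 → D = 666, 666 ✓
(B=12, C=3): rows 4, 12 → D = 660, 660 ✓
(B=3, C=3): row 5 → D = 669 ✓
(B=9, C=3): row 7 → D = 667 ✓
(B=9, C=12): row 10 → D = 664 ✓
(B=9, C=2): row 11 → D = 672 ✓
Every BC value is associated with a single D value, so BC → D holds.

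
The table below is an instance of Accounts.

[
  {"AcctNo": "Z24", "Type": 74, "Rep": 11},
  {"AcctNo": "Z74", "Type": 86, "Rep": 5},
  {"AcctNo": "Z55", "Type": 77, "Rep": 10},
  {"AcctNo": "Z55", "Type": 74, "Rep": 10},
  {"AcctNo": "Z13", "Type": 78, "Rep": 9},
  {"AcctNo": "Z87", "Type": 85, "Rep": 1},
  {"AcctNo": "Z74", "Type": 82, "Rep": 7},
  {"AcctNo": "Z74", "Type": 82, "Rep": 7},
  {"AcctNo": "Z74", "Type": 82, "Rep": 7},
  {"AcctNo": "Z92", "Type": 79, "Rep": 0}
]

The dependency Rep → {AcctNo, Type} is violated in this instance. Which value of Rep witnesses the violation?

Rep=11: 1 row → {AcctNo,Type} = (Z24, 74) ✓
Rep=5: 1 row → {AcctNo,Type} = (Z74, 86) ✓
Rep=10: 2 rows → {AcctNo,Type} takes values {(Z55, 77), (Z55, 74)} — violation
Rep=9: 1 row → {AcctNo,Type} = (Z13, 78) ✓
Rep=1: 1 row → {AcctNo,Type} = (Z87, 85) ✓
Rep=7: 3 rows → {AcctNo,Type} = (Z74, 82), (Z74, 82), (Z74, 82) ✓
Rep=0: 1 row → {AcctNo,Type} = (Z92, 79) ✓
The only Rep value with inconsistent RHS is Rep=10.

10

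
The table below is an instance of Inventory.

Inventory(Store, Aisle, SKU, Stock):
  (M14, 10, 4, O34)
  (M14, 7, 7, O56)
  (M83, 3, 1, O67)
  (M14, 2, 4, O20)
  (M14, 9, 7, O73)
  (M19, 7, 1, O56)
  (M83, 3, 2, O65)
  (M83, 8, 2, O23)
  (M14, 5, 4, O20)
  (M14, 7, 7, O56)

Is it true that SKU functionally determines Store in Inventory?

SKU=4: 3 rows → Store = M14, M14, M14 ✓
SKU=7: 3 rows → Store = M14, M14, M14 ✓
SKU=1: 2 rows → Store takes values {M83, M19} — violation
SKU=2: 2 rows → Store = M83, M83 ✓
Two rows agree on SKU but differ on Store, so SKU -> Store does not hold.

No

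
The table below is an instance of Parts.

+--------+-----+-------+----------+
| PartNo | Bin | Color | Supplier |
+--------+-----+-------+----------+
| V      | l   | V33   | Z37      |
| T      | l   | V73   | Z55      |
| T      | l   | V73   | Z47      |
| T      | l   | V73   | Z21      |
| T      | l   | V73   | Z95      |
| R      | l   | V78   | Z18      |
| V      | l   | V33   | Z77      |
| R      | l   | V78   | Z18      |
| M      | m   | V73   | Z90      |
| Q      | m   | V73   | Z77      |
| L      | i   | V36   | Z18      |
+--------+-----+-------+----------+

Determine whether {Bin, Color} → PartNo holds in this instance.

(Bin=l, Color=V33): 2 rows → PartNo = V, V ✓
(Bin=l, Color=V73): 4 rows → PartNo = T, T, T, T ✓
(Bin=l, Color=V78): 2 rows → PartNo = R, R ✓
(Bin=m, Color=V73): 2 rows → PartNo takes values {M, Q} — violation
(Bin=i, Color=V36): 1 row → PartNo = L ✓
Two rows agree on {Bin, Color} but differ on PartNo, so {Bin, Color} → PartNo does not hold.

No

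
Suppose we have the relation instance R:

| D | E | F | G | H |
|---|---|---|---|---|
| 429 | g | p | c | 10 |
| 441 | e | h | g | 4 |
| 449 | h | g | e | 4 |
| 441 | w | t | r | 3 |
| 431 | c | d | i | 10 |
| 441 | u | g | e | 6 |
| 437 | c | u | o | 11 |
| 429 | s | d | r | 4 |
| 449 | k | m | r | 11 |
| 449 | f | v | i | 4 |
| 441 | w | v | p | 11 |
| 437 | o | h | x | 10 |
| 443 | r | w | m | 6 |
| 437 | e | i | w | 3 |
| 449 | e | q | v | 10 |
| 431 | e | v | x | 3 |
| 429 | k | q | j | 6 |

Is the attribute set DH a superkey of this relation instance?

Two distinct rows share (D=449, H=4), so DH does not determine every attribute — not a superkey.

No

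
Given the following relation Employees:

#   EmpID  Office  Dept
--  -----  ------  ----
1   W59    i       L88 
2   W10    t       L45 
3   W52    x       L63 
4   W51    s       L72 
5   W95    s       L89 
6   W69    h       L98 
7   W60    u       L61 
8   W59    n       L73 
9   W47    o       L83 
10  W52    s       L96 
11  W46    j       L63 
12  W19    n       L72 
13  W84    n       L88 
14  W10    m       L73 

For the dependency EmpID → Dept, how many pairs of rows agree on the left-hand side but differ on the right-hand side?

EmpID=W59: violating pairs (1,8) — 1 pair.
EmpID=W10: violating pairs (2,14) — 1 pair.
EmpID=W52: violating pairs (3,10) — 1 pair.

3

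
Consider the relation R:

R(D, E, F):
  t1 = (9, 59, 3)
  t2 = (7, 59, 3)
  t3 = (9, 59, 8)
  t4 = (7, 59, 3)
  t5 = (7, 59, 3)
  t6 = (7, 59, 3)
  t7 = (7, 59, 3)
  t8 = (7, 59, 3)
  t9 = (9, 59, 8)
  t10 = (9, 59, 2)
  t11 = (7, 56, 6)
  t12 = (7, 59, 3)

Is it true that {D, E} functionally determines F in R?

No

(D=9, E=59): rows 1, 3, 9, 10 → F takes values {3, 8, 2} — violation
(D=7, E=59): rows 2, 4, 5, 6, 7, 8, 12 → F = 3, 3, 3, 3, 3, 3, 3 ✓
(D=7, E=56): row 11 → F = 6 ✓
Two rows agree on {D, E} but differ on F, so {D, E} → F does not hold.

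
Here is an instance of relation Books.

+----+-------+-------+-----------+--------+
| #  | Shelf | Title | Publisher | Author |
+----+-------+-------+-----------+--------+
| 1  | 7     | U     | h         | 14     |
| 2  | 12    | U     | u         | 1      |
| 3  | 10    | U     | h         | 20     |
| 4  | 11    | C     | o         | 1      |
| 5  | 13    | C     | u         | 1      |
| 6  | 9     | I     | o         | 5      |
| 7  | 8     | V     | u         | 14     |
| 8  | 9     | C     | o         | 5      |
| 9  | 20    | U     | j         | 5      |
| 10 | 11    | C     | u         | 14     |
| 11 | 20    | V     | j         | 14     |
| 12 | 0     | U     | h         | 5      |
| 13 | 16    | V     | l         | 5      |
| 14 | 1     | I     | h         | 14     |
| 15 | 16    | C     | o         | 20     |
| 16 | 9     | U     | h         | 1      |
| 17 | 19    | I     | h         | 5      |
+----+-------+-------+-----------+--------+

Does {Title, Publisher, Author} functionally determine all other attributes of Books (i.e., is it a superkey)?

All 17 rows have distinct {Title, Publisher, Author} values, so {Title, Publisher, Author} → (all attributes) holds and {Title, Publisher, Author} is a superkey.

Yes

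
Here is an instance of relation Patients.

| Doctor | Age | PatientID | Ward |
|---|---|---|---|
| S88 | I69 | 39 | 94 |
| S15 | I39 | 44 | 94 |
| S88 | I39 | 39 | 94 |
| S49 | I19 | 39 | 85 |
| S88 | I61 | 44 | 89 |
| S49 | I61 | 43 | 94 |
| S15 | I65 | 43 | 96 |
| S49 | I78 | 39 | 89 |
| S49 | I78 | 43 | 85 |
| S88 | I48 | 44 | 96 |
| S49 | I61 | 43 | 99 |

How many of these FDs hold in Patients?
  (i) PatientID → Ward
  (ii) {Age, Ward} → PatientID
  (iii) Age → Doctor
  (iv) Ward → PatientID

(i) PatientID → Ward: PatientID=39: 4 rows → Ward takes values {94, 85, 89} — violation; PatientID=44: 3 rows → Ward takes values {94, 89, 96} — violation; PatientID=43: 4 rows → Ward takes values {94, 96, 85, 99} — violation — fails.
(ii) {Age, Ward} → PatientID: (Age=I39, Ward=94): 2 rows → PatientID takes values {44, 39} — violation — fails.
(iii) Age → Doctor: Age=I39: 2 rows → Doctor takes values {S15, S88} — violation; Age=I61: 3 rows → Doctor takes values {S88, S49} — violation — fails.
(iv) Ward → PatientID: Ward=94: 4 rows → PatientID takes values {39, 44, 43} — violation; Ward=85: 2 rows → PatientID takes values {39, 43} — violation; Ward=89: 2 rows → PatientID takes values {44, 39} — violation; Ward=96: 2 rows → PatientID takes values {43, 44} — violation — fails.
None of the 4 dependencies hold.

0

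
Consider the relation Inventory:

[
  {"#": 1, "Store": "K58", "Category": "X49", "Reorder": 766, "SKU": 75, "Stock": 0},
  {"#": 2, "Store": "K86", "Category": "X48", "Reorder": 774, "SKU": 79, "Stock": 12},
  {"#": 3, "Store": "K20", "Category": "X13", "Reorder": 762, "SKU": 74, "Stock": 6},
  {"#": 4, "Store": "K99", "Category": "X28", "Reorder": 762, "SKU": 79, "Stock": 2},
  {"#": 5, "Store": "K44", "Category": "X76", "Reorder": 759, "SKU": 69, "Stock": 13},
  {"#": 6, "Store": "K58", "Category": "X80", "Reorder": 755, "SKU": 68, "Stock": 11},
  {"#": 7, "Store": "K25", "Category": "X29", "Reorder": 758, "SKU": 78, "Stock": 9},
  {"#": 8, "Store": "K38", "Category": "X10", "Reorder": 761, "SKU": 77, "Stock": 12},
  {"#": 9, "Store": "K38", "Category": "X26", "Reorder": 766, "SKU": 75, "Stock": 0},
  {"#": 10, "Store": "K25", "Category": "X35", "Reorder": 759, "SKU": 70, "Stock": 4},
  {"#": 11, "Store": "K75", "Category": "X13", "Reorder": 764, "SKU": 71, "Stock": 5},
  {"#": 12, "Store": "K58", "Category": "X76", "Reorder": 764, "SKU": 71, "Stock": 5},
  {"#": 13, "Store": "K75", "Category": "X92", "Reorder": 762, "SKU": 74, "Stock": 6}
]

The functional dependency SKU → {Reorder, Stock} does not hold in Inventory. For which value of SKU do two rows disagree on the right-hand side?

79

SKU=75: rows 1, 9 → {Reorder,Stock} = (766, 0), (766, 0) ✓
SKU=79: rows 2, 4 → {Reorder,Stock} takes values {(774, 12), (762, 2)} — violation
SKU=74: rows 3, 13 → {Reorder,Stock} = (762, 6), (762, 6) ✓
SKU=69: row 5 → {Reorder,Stock} = (759, 13) ✓
SKU=68: row 6 → {Reorder,Stock} = (755, 11) ✓
SKU=78: row 7 → {Reorder,Stock} = (758, 9) ✓
SKU=77: row 8 → {Reorder,Stock} = (761, 12) ✓
SKU=70: row 10 → {Reorder,Stock} = (759, 4) ✓
SKU=71: rows 11, 12 → {Reorder,Stock} = (764, 5), (764, 5) ✓
The only SKU value with inconsistent RHS is SKU=79.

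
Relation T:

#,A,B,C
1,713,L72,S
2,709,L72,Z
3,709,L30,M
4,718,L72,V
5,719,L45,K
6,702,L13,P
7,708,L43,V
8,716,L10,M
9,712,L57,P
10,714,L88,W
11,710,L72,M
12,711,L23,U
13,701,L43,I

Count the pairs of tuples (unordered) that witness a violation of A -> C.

A=709: violating pairs (2,3) — 1 pair.

1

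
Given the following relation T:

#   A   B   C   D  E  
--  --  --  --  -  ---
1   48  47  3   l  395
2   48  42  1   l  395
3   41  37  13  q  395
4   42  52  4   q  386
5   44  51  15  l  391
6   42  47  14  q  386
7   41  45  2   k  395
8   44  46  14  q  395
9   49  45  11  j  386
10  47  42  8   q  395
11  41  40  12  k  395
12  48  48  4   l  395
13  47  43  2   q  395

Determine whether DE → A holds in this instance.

(D=l, E=395): rows 1, 2, 12 → A = 48, 48, 48 ✓
(D=q, E=395): rows 3, 8, 10, 13 → A takes values {41, 44, 47} — violation
(D=q, E=386): rows 4, 6 → A = 42, 42 ✓
(D=l, E=391): row 5 → A = 44 ✓
(D=k, E=395): rows 7, 11 → A = 41, 41 ✓
(D=j, E=386): row 9 → A = 49 ✓
Two rows agree on DE but differ on A, so DE → A does not hold.

No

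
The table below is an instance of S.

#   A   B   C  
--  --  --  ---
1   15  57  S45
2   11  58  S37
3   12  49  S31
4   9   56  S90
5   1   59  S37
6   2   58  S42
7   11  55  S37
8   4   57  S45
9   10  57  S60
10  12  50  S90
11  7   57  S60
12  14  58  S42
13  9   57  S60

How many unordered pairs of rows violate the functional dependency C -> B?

C=S45: all 2 rows agree on B — 0 pairs.
C=S37: violating pairs (2,5), (2,7), (5,7) — 3 pairs.
C=S90: violating pairs (4,10) — 1 pair.
C=S42: all 2 rows agree on B — 0 pairs.
C=S60: all 3 rows agree on B — 0 pairs.

4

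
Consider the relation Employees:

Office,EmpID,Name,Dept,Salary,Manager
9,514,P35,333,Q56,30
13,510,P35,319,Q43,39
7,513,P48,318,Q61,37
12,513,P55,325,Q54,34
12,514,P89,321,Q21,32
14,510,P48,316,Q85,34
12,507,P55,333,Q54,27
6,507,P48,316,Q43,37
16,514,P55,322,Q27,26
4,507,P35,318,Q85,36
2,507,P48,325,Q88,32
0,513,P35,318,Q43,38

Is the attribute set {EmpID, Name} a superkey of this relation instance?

Two distinct rows share (EmpID=507, Name=P48), so {EmpID, Name} does not determine every attribute — not a superkey.

No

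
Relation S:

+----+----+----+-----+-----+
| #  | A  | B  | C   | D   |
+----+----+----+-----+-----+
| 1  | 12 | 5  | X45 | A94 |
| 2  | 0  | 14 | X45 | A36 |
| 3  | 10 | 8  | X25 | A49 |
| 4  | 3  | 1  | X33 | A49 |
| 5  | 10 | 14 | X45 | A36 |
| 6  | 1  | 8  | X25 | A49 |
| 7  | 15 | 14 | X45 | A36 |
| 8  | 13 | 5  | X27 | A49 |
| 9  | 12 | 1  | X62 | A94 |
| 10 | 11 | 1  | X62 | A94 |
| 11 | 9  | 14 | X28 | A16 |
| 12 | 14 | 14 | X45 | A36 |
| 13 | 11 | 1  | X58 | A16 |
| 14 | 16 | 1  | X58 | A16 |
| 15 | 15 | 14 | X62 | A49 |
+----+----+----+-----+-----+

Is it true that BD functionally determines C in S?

(B=5, D=A94): row 1 → C = X45 ✓
(B=14, D=A36): rows 2, 5, 7, 12 → C = X45, X45, X45, X45 ✓
(B=8, D=A49): rows 3, 6 → C = X25, X25 ✓
(B=1, D=A49): row 4 → C = X33 ✓
(B=5, D=A49): row 8 → C = X27 ✓
(B=1, D=A94): rows 9, 10 → C = X62, X62 ✓
(B=14, D=A16): row 11 → C = X28 ✓
(B=1, D=A16): rows 13, 14 → C = X58, X58 ✓
(B=14, D=A49): row 15 → C = X62 ✓
Every BD value is associated with a single C value, so BD → C holds.

Yes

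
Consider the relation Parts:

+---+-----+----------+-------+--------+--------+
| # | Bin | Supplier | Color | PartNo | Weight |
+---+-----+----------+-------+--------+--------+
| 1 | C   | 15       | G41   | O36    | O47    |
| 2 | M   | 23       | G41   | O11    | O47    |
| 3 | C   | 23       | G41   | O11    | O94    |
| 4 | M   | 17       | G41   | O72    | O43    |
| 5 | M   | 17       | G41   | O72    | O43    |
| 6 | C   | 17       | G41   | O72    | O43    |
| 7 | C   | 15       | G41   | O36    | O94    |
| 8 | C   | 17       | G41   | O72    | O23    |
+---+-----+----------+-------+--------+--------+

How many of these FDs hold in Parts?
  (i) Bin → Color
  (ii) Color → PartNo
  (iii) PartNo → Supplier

(i) Bin → Color: every LHS value maps to a single RHS value — holds.
(ii) Color → PartNo: Color=G41: rows 1, 2, 3, 4, 5, 6, 7, 8 → PartNo takes values {O36, O11, O72} — violation — fails.
(iii) PartNo → Supplier: every LHS value maps to a single RHS value — holds.
2 of the 3 dependencies hold.

2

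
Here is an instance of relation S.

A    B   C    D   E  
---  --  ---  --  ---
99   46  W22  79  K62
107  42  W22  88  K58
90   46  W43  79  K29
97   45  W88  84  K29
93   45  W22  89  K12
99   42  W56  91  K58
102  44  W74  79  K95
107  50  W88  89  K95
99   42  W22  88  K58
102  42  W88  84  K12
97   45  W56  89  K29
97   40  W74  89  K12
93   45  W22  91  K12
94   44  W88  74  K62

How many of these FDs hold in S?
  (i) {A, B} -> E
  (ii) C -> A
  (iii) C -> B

(i) {A, B} -> E: every LHS value maps to a single RHS value — holds.
(ii) C -> A: C=W22: 5 rows → A takes values {99, 107, 93} — violation; C=W88: 4 rows → A takes values {97, 107, 102, 94} — violation; C=W56: 2 rows → A takes values {99, 97} — violation; C=W74: 2 rows → A takes values {102, 97} — violation — fails.
(iii) C -> B: C=W22: 5 rows → B takes values {46, 42, 45} — violation; C=W88: 4 rows → B takes values {45, 50, 42, 44} — violation; C=W56: 2 rows → B takes values {42, 45} — violation; C=W74: 2 rows → B takes values {44, 40} — violation — fails.
1 of the 3 dependencies holds.

1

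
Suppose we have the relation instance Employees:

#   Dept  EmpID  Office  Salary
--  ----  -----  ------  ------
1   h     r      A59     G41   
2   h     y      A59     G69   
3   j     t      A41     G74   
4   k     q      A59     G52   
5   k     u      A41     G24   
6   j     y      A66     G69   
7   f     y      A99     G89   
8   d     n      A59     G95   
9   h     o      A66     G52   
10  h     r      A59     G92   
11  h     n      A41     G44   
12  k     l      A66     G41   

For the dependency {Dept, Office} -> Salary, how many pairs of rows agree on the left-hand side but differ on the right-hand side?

3

(Dept=h, Office=A59): violating pairs (1,2), (1,10), (2,10) — 3 pairs.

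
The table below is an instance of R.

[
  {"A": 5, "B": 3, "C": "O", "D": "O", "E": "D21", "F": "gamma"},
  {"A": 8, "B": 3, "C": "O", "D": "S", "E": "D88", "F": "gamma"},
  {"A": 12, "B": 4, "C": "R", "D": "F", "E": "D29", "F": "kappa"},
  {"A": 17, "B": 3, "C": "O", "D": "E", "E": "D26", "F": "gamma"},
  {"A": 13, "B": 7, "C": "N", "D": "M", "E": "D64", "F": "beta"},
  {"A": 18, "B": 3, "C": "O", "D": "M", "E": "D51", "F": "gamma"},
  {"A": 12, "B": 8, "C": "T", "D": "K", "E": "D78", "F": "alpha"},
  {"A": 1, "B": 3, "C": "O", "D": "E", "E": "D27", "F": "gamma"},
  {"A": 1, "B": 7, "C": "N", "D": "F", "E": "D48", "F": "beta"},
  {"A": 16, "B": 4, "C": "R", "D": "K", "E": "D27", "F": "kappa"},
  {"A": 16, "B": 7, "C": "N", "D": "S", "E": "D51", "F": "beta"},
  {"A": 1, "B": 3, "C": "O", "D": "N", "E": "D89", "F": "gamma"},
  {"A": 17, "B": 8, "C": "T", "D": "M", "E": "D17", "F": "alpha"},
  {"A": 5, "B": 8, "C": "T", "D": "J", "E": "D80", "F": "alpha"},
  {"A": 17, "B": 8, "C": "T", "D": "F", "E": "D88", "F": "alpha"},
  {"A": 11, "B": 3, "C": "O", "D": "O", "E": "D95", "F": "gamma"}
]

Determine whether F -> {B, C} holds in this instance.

F=gamma: 7 rows → {B,C} = (3, O), (3, O), (3, O), (3, O), (3, O), (3, O), (3, O) ✓
F=kappa: 2 rows → {B,C} = (4, R), (4, R) ✓
F=beta: 3 rows → {B,C} = (7, N), (7, N), (7, N) ✓
F=alpha: 4 rows → {B,C} = (8, T), (8, T), (8, T), (8, T) ✓
Every F value is associated with a single {B, C} value, so F -> {B, C} holds.

Yes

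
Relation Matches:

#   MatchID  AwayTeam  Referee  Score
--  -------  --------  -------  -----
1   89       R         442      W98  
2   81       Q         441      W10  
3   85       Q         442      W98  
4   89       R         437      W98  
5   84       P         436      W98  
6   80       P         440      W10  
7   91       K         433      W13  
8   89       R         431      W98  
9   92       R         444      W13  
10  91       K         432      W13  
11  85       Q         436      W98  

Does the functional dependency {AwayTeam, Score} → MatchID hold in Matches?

Yes

(AwayTeam=R, Score=W98): rows 1, 4, 8 → MatchID = 89, 89, 89 ✓
(AwayTeam=Q, Score=W10): row 2 → MatchID = 81 ✓
(AwayTeam=Q, Score=W98): rows 3, 11 → MatchID = 85, 85 ✓
(AwayTeam=P, Score=W98): row 5 → MatchID = 84 ✓
(AwayTeam=P, Score=W10): row 6 → MatchID = 80 ✓
(AwayTeam=K, Score=W13): rows 7, 10 → MatchID = 91, 91 ✓
(AwayTeam=R, Score=W13): row 9 → MatchID = 92 ✓
Every {AwayTeam, Score} value is associated with a single MatchID value, so {AwayTeam, Score} → MatchID holds.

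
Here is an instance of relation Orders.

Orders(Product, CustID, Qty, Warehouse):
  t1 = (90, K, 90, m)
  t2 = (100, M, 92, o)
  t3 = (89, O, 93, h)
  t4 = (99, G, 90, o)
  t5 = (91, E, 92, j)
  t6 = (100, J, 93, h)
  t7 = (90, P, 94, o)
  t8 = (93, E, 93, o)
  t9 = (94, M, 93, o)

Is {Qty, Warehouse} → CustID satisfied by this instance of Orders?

(Qty=90, Warehouse=m): row 1 → CustID = K ✓
(Qty=92, Warehouse=o): row 2 → CustID = M ✓
(Qty=93, Warehouse=h): rows 3, 6 → CustID takes values {O, J} — violation
(Qty=90, Warehouse=o): row 4 → CustID = G ✓
(Qty=92, Warehouse=j): row 5 → CustID = E ✓
(Qty=94, Warehouse=o): row 7 → CustID = P ✓
(Qty=93, Warehouse=o): rows 8, 9 → CustID takes values {E, M} — violation
Two rows agree on {Qty, Warehouse} but differ on CustID, so {Qty, Warehouse} → CustID does not hold.

No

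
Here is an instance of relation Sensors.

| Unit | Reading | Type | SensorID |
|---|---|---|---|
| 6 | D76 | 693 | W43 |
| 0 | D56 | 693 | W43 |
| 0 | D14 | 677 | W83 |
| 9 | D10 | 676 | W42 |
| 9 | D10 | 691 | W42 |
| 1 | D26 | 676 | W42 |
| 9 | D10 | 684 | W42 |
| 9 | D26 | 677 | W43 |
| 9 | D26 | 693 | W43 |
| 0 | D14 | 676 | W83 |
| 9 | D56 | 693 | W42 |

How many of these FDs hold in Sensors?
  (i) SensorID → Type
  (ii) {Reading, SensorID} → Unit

1

(i) SensorID → Type: SensorID=W43: 4 rows → Type takes values {693, 677} — violation; SensorID=W83: 2 rows → Type takes values {677, 676} — violation; SensorID=W42: 5 rows → Type takes values {676, 691, 684, 693} — violation — fails.
(ii) {Reading, SensorID} → Unit: every LHS value maps to a single RHS value — holds.
1 of the 2 dependencies holds.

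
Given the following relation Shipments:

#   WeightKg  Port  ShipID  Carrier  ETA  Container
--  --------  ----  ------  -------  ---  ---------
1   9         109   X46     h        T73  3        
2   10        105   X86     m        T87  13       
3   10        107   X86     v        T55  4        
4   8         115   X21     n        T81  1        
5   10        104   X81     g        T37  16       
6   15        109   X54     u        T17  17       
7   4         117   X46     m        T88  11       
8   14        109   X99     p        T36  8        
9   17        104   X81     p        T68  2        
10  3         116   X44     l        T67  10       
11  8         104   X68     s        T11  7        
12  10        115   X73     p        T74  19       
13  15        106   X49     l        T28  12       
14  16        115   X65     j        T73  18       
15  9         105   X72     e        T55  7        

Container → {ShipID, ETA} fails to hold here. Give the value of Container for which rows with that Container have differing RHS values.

Container=3: row 1 → {ShipID,ETA} = (X46, T73) ✓
Container=13: row 2 → {ShipID,ETA} = (X86, T87) ✓
Container=4: row 3 → {ShipID,ETA} = (X86, T55) ✓
Container=1: row 4 → {ShipID,ETA} = (X21, T81) ✓
Container=16: row 5 → {ShipID,ETA} = (X81, T37) ✓
Container=17: row 6 → {ShipID,ETA} = (X54, T17) ✓
Container=11: row 7 → {ShipID,ETA} = (X46, T88) ✓
Container=8: row 8 → {ShipID,ETA} = (X99, T36) ✓
Container=2: row 9 → {ShipID,ETA} = (X81, T68) ✓
Container=10: row 10 → {ShipID,ETA} = (X44, T67) ✓
Container=7: rows 11, 15 → {ShipID,ETA} takes values {(X68, T11), (X72, T55)} — violation
Container=19: row 12 → {ShipID,ETA} = (X73, T74) ✓
Container=12: row 13 → {ShipID,ETA} = (X49, T28) ✓
Container=18: row 14 → {ShipID,ETA} = (X65, T73) ✓
The only Container value with inconsistent RHS is Container=7.

7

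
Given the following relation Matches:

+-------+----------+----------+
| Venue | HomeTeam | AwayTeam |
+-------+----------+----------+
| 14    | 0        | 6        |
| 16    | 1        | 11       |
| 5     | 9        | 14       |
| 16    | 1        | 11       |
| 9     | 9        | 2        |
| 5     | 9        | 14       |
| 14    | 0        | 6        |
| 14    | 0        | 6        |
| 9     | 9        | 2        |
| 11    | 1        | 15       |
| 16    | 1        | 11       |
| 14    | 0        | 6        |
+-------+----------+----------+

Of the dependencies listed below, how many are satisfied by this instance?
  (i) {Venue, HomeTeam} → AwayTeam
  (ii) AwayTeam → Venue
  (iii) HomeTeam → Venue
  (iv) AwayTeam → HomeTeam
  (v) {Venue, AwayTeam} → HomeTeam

4

(i) {Venue, HomeTeam} → AwayTeam: every LHS value maps to a single RHS value — holds.
(ii) AwayTeam → Venue: every LHS value maps to a single RHS value — holds.
(iii) HomeTeam → Venue: HomeTeam=1: 4 rows → Venue takes values {16, 11} — violation; HomeTeam=9: 4 rows → Venue takes values {5, 9} — violation — fails.
(iv) AwayTeam → HomeTeam: every LHS value maps to a single RHS value — holds.
(v) {Venue, AwayTeam} → HomeTeam: every LHS value maps to a single RHS value — holds.
4 of the 5 dependencies hold.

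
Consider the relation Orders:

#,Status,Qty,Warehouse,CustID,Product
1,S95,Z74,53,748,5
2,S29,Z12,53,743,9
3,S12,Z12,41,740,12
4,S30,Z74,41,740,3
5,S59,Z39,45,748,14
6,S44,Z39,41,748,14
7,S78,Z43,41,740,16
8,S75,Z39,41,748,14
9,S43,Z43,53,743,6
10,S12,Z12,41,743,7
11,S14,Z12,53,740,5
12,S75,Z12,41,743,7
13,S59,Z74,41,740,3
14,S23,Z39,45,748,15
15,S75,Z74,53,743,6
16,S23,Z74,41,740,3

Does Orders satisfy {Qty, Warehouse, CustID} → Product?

(Qty=Z74, Warehouse=53, CustID=748): row 1 → Product = 5 ✓
(Qty=Z12, Warehouse=53, CustID=743): row 2 → Product = 9 ✓
(Qty=Z12, Warehouse=41, CustID=740): row 3 → Product = 12 ✓
(Qty=Z74, Warehouse=41, CustID=740): rows 4, 13, 16 → Product = 3, 3, 3 ✓
(Qty=Z39, Warehouse=45, CustID=748): rows 5, 14 → Product takes values {14, 15} — violation
(Qty=Z39, Warehouse=41, CustID=748): rows 6, 8 → Product = 14, 14 ✓
(Qty=Z43, Warehouse=41, CustID=740): row 7 → Product = 16 ✓
(Qty=Z43, Warehouse=53, CustID=743): row 9 → Product = 6 ✓
(Qty=Z12, Warehouse=41, CustID=743): rows 10, 12 → Product = 7, 7 ✓
(Qty=Z12, Warehouse=53, CustID=740): row 11 → Product = 5 ✓
(Qty=Z74, Warehouse=53, CustID=743): row 15 → Product = 6 ✓
Two rows agree on {Qty, Warehouse, CustID} but differ on Product, so {Qty, Warehouse, CustID} → Product does not hold.

No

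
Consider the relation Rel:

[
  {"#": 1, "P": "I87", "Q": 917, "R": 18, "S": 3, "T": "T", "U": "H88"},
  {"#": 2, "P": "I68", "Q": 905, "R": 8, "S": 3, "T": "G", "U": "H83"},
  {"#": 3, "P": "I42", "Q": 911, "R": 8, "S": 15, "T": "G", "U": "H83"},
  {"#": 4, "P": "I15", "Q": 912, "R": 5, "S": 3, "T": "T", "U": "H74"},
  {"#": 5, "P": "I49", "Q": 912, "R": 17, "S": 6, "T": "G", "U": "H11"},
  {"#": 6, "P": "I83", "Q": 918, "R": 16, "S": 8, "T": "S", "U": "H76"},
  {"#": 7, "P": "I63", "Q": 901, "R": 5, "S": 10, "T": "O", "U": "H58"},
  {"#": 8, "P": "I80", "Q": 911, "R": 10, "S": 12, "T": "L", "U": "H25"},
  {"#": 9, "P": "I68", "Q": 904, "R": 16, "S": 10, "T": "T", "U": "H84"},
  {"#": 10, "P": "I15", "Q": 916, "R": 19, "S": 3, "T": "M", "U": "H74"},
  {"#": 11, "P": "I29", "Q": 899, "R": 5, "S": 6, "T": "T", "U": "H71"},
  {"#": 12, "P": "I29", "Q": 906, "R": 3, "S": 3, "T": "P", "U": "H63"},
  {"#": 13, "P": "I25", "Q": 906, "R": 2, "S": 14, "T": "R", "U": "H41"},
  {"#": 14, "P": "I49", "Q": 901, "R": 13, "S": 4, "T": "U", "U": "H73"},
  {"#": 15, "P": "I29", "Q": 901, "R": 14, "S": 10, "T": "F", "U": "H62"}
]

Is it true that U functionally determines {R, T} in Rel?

U=H88: row 1 → {R,T} = (18, T) ✓
U=H83: rows 2, 3 → {R,T} = (8, G), (8, G) ✓
U=H74: rows 4, 10 → {R,T} takes values {(5, T), (19, M)} — violation
U=H11: row 5 → {R,T} = (17, G) ✓
U=H76: row 6 → {R,T} = (16, S) ✓
U=H58: row 7 → {R,T} = (5, O) ✓
U=H25: row 8 → {R,T} = (10, L) ✓
U=H84: row 9 → {R,T} = (16, T) ✓
U=H71: row 11 → {R,T} = (5, T) ✓
U=H63: row 12 → {R,T} = (3, P) ✓
U=H41: row 13 → {R,T} = (2, R) ✓
U=H73: row 14 → {R,T} = (13, U) ✓
U=H62: row 15 → {R,T} = (14, F) ✓
Two rows agree on U but differ on {R, T}, so U → {R, T} does not hold.

No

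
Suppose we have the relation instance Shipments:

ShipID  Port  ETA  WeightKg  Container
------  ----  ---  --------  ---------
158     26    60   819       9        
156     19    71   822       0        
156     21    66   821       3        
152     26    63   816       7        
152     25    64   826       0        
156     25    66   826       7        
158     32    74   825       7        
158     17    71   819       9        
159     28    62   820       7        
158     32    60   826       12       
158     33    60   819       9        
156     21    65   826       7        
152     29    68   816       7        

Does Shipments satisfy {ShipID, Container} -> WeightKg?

(ShipID=158, Container=9): 3 rows → WeightKg = 819, 819, 819 ✓
(ShipID=156, Container=0): 1 row → WeightKg = 822 ✓
(ShipID=156, Container=3): 1 row → WeightKg = 821 ✓
(ShipID=152, Container=7): 2 rows → WeightKg = 816, 816 ✓
(ShipID=152, Container=0): 1 row → WeightKg = 826 ✓
(ShipID=156, Container=7): 2 rows → WeightKg = 826, 826 ✓
(ShipID=158, Container=7): 1 row → WeightKg = 825 ✓
(ShipID=159, Container=7): 1 row → WeightKg = 820 ✓
(ShipID=158, Container=12): 1 row → WeightKg = 826 ✓
Every {ShipID, Container} value is associated with a single WeightKg value, so {ShipID, Container} -> WeightKg holds.

Yes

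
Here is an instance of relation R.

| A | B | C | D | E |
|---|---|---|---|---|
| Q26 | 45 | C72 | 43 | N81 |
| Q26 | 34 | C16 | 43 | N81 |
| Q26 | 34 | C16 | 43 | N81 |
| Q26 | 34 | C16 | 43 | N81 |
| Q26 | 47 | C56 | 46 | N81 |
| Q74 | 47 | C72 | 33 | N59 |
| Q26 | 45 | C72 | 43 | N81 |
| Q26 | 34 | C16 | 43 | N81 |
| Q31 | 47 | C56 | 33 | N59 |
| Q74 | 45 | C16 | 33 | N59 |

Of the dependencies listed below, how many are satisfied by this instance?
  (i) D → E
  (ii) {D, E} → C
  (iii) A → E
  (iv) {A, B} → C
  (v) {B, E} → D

(i) D → E: every LHS value maps to a single RHS value — holds.
(ii) {D, E} → C: (D=43, E=N81): 6 rows → C takes values {C72, C16} — violation; (D=33, E=N59): 3 rows → C takes values {C72, C56, C16} — violation — fails.
(iii) A → E: every LHS value maps to a single RHS value — holds.
(iv) {A, B} → C: every LHS value maps to a single RHS value — holds.
(v) {B, E} → D: every LHS value maps to a single RHS value — holds.
4 of the 5 dependencies hold.

4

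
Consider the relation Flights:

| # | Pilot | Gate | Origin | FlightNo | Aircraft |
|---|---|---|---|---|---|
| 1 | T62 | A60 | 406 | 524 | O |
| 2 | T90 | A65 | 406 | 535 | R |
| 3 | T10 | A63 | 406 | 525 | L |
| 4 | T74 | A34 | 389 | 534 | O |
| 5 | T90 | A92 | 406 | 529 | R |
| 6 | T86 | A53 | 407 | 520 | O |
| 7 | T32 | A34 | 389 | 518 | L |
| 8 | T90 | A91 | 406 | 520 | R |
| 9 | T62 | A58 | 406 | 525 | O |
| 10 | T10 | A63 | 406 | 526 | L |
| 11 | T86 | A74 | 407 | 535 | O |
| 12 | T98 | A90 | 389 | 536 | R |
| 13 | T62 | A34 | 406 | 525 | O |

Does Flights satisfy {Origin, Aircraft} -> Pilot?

Yes

(Origin=406, Aircraft=O): rows 1, 9, 13 → Pilot = T62, T62, T62 ✓
(Origin=406, Aircraft=R): rows 2, 5, 8 → Pilot = T90, T90, T90 ✓
(Origin=406, Aircraft=L): rows 3, 10 → Pilot = T10, T10 ✓
(Origin=389, Aircraft=O): row 4 → Pilot = T74 ✓
(Origin=407, Aircraft=O): rows 6, 11 → Pilot = T86, T86 ✓
(Origin=389, Aircraft=L): row 7 → Pilot = T32 ✓
(Origin=389, Aircraft=R): row 12 → Pilot = T98 ✓
Every {Origin, Aircraft} value is associated with a single Pilot value, so {Origin, Aircraft} -> Pilot holds.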